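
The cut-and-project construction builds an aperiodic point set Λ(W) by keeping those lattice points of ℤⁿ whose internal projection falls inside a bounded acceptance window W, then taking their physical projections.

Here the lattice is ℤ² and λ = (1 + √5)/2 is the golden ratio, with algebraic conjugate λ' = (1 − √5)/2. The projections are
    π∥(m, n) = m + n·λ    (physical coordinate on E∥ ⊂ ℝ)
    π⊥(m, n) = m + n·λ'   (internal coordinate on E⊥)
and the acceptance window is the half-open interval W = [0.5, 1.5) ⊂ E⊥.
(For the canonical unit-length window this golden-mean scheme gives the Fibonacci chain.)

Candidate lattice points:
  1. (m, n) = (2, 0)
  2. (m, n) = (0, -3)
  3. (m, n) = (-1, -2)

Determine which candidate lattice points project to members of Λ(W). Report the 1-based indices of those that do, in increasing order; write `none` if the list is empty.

none

Numerically λ ≈ 1.61803 and λ' = −1/λ ≈ -0.61803.
candidate 1: (m,n)=(2,0) → π∥ = 2+0·λ ≈ 2.00000, π⊥ = 2+0·λ' ≈ 2.00000 ∉ [0.5, 1.5) ⇒ out
candidate 2: (m,n)=(0,-3) → π∥ = 0-3·λ ≈ -4.85410, π⊥ = 0-3·λ' ≈ 1.85410 ∉ [0.5, 1.5) ⇒ out
candidate 3: (m,n)=(-1,-2) → π∥ = -1-2·λ ≈ -4.23607, π⊥ = -1-2·λ' ≈ 0.23607 ∉ [0.5, 1.5) ⇒ out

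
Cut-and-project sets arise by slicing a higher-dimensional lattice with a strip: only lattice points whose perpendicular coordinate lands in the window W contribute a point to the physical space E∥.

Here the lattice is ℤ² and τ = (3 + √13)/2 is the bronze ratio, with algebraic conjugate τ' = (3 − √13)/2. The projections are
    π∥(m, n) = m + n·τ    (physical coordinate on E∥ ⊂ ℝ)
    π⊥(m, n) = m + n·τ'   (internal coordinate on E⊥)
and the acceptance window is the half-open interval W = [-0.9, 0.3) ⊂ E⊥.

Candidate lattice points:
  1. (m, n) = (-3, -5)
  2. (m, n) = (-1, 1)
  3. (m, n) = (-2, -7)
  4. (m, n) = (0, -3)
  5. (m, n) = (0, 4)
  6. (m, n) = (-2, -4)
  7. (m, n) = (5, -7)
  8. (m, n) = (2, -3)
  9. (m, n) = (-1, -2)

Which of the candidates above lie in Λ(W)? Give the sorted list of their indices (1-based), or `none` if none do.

3, 6, 9

Numerically τ ≈ 3.302776 and τ' = −1/τ ≈ -0.302776.
[1] lift (-3,-5): star map gives -1.486122; window check -0.9 ≤ -1.486122 < 0.3 is false → out
[2] lift (-1,1): star map gives -1.302776; window check -0.9 ≤ -1.302776 < 0.3 is false → out
[3] lift (-2,-7): star map gives 0.119429; window check -0.9 ≤ 0.119429 < 0.3 is true → IN Λ
[4] lift (0,-3): star map gives 0.908327; window check -0.9 ≤ 0.908327 < 0.3 is false → out
[5] lift (0,4): star map gives -1.211103; window check -0.9 ≤ -1.211103 < 0.3 is false → out
[6] lift (-2,-4): star map gives -0.788897; window check -0.9 ≤ -0.788897 < 0.3 is true → IN Λ
[7] lift (5,-7): star map gives 7.119429; window check -0.9 ≤ 7.119429 < 0.3 is false → out
[8] lift (2,-3): star map gives 2.908327; window check -0.9 ≤ 2.908327 < 0.3 is false → out
[9] lift (-1,-2): star map gives -0.394449; window check -0.9 ≤ -0.394449 < 0.3 is true → IN Λ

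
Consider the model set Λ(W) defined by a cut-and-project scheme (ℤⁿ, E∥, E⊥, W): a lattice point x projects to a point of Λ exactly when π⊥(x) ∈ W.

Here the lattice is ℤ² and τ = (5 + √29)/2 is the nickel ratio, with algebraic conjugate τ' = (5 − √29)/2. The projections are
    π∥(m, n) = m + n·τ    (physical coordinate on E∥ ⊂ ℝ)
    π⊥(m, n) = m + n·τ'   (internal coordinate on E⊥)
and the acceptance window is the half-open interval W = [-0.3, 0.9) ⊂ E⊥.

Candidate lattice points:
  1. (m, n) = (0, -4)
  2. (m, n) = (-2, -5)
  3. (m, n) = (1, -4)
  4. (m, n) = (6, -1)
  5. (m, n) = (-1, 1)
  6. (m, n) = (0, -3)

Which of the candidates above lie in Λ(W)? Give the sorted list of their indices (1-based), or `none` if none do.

τ' = (5−√29)/2 ≈ -0.19258.
candidate 1: (m,n)=(0,-4) → π∥ = 0-4·τ ≈ -20.77033, π⊥ = 0-4·τ' ≈ 0.77033 ∈ [-0.3, 0.9) ⇒ IN Λ
candidate 2: (m,n)=(-2,-5) → π∥ = -2-5·τ ≈ -27.96291, π⊥ = -2-5·τ' ≈ -1.03709 ∉ [-0.3, 0.9) ⇒ out
candidate 3: (m,n)=(1,-4) → π∥ = 1-4·τ ≈ -19.77033, π⊥ = 1-4·τ' ≈ 1.77033 ∉ [-0.3, 0.9) ⇒ out
candidate 4: (m,n)=(6,-1) → π∥ = 6-1·τ ≈ 0.80742, π⊥ = 6-1·τ' ≈ 6.19258 ∉ [-0.3, 0.9) ⇒ out
candidate 5: (m,n)=(-1,1) → π∥ = -1+1·τ ≈ 4.19258, π⊥ = -1+1·τ' ≈ -1.19258 ∉ [-0.3, 0.9) ⇒ out
candidate 6: (m,n)=(0,-3) → π∥ = 0-3·τ ≈ -15.57775, π⊥ = 0-3·τ' ≈ 0.57775 ∈ [-0.3, 0.9) ⇒ IN Λ

1, 6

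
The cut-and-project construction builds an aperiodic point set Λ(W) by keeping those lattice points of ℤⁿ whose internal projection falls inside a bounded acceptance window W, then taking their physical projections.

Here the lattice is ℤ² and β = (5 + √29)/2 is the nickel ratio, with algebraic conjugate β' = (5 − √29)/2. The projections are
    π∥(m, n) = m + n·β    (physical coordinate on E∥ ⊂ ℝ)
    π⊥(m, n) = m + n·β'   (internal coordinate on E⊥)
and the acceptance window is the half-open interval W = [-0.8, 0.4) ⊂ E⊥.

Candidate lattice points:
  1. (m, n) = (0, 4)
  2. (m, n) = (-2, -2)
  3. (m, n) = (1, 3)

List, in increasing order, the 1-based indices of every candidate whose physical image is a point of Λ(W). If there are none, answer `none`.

1

Compute β' = (5−√29)/2 = -0.192582, so π⊥(m,n) = m -0.192582·n.
candidate 1: (m,n)=(0,4) → π∥ = 0+4·β ≈ 20.770330, π⊥ = 0+4·β' ≈ -0.770330 ∈ [-0.8, 0.4) ⇒ IN Λ
candidate 2: (m,n)=(-2,-2) → π∥ = -2-2·β ≈ -12.385165, π⊥ = -2-2·β' ≈ -1.614835 ∉ [-0.8, 0.4) ⇒ out
candidate 3: (m,n)=(1,3) → π∥ = 1+3·β ≈ 16.577747, π⊥ = 1+3·β' ≈ 0.422253 ∉ [-0.8, 0.4) ⇒ out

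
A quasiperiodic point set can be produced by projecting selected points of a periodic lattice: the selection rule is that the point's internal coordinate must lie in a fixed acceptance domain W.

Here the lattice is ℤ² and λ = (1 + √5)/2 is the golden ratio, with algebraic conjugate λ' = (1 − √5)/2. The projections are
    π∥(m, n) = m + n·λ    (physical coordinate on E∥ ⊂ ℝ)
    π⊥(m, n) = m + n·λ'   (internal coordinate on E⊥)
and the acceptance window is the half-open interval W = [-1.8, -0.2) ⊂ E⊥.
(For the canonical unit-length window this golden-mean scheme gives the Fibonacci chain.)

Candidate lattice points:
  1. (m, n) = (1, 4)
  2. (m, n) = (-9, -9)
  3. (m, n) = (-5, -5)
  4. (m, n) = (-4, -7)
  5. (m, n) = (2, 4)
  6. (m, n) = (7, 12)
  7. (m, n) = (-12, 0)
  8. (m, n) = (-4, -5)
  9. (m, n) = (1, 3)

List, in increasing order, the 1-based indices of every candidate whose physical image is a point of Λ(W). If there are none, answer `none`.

Compute λ' = (1−√5)/2 = -0.618034, so π⊥(m,n) = m -0.618034·n.
candidate 1: (m,n)=(1,4) → π∥ = 1+4·λ ≈ 7.472136, π⊥ = 1+4·λ' ≈ -1.472136 ∈ [-1.8, -0.2) ⇒ IN Λ
candidate 2: (m,n)=(-9,-9) → π∥ = -9-9·λ ≈ -23.562306, π⊥ = -9-9·λ' ≈ -3.437694 ∉ [-1.8, -0.2) ⇒ out
candidate 3: (m,n)=(-5,-5) → π∥ = -5-5·λ ≈ -13.090170, π⊥ = -5-5·λ' ≈ -1.909830 ∉ [-1.8, -0.2) ⇒ out
candidate 4: (m,n)=(-4,-7) → π∥ = -4-7·λ ≈ -15.326238, π⊥ = -4-7·λ' ≈ 0.326238 ∉ [-1.8, -0.2) ⇒ out
candidate 5: (m,n)=(2,4) → π∥ = 2+4·λ ≈ 8.472136, π⊥ = 2+4·λ' ≈ -0.472136 ∈ [-1.8, -0.2) ⇒ IN Λ
candidate 6: (m,n)=(7,12) → π∥ = 7+12·λ ≈ 26.416408, π⊥ = 7+12·λ' ≈ -0.416408 ∈ [-1.8, -0.2) ⇒ IN Λ
candidate 7: (m,n)=(-12,0) → π∥ = -12+0·λ ≈ -12.000000, π⊥ = -12+0·λ' ≈ -12.000000 ∉ [-1.8, -0.2) ⇒ out
candidate 8: (m,n)=(-4,-5) → π∥ = -4-5·λ ≈ -12.090170, π⊥ = -4-5·λ' ≈ -0.909830 ∈ [-1.8, -0.2) ⇒ IN Λ
candidate 9: (m,n)=(1,3) → π∥ = 1+3·λ ≈ 5.854102, π⊥ = 1+3·λ' ≈ -0.854102 ∈ [-1.8, -0.2) ⇒ IN Λ

1, 5, 6, 8, 9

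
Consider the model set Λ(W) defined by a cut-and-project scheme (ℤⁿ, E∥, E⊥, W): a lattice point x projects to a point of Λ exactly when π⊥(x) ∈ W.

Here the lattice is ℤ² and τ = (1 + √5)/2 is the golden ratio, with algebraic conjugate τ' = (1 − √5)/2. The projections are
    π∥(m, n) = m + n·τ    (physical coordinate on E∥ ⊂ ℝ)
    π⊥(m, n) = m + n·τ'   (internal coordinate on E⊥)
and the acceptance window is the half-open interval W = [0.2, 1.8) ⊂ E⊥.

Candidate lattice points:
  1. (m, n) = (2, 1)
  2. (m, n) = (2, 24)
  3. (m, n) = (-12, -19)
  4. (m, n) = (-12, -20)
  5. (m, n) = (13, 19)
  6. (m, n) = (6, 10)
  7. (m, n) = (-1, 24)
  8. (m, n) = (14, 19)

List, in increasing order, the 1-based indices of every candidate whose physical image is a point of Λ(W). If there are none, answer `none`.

1, 4, 5

Numerically τ ≈ 1.61803 and τ' = −1/τ ≈ -0.61803.
[1] lift (2,1): star map gives 1.38197; window check 0.2 ≤ 1.38197 < 1.8 is true → IN Λ
[2] lift (2,24): star map gives -12.83282; window check 0.2 ≤ -12.83282 < 1.8 is false → out
[3] lift (-12,-19): star map gives -0.25735; window check 0.2 ≤ -0.25735 < 1.8 is false → out
[4] lift (-12,-20): star map gives 0.36068; window check 0.2 ≤ 0.36068 < 1.8 is true → IN Λ
[5] lift (13,19): star map gives 1.25735; window check 0.2 ≤ 1.25735 < 1.8 is true → IN Λ
[6] lift (6,10): star map gives -0.18034; window check 0.2 ≤ -0.18034 < 1.8 is false → out
[7] lift (-1,24): star map gives -15.83282; window check 0.2 ≤ -15.83282 < 1.8 is false → out
[8] lift (14,19): star map gives 2.25735; window check 0.2 ≤ 2.25735 < 1.8 is false → out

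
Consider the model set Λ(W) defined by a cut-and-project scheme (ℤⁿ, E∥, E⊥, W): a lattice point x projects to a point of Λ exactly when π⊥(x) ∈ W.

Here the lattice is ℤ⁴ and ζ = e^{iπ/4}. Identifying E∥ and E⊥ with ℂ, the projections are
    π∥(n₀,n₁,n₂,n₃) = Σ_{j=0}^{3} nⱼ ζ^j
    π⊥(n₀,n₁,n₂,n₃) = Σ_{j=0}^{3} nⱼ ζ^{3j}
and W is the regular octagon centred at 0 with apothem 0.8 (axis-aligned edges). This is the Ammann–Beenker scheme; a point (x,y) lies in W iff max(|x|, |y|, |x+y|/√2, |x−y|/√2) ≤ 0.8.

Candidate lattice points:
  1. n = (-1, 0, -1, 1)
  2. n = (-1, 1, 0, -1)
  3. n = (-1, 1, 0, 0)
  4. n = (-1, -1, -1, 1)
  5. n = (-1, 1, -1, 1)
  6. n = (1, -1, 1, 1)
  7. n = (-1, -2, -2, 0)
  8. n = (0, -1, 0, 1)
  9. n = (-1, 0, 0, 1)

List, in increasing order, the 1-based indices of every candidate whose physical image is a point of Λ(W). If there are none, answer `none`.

7, 9

With ζ = e^{iπ/4} the internal vectors are ζ^0,ζ^3,ζ^6,ζ^9.
#1 (-1, 0, -1, 1): internal (-0.292893, 1.707107); octagon support 1.707107 vs apothem 0.8 → ∉ W
#2 (-1, 1, 0, -1): internal (-2.414214, 0.000000); octagon support 2.414214 vs apothem 0.8 → ∉ W
#3 (-1, 1, 0, 0): internal (-1.707107, 0.707107); octagon support 1.707107 vs apothem 0.8 → ∉ W
#4 (-1, -1, -1, 1): internal (0.414214, 1.000000); octagon support 1.000000 vs apothem 0.8 → ∉ W
#5 (-1, 1, -1, 1): internal (-1.000000, 2.414214); octagon support 2.414214 vs apothem 0.8 → ∉ W
#6 (1, -1, 1, 1): internal (2.414214, -1.000000); octagon support 2.414214 vs apothem 0.8 → ∉ W
#7 (-1, -2, -2, 0): internal (0.414214, 0.585786); octagon support 0.707107 vs apothem 0.8 → ∈ W
#8 (0, -1, 0, 1): internal (1.414214, 0.000000); octagon support 1.414214 vs apothem 0.8 → ∉ W
#9 (-1, 0, 0, 1): internal (-0.292893, 0.707107); octagon support 0.707107 vs apothem 0.8 → ∈ W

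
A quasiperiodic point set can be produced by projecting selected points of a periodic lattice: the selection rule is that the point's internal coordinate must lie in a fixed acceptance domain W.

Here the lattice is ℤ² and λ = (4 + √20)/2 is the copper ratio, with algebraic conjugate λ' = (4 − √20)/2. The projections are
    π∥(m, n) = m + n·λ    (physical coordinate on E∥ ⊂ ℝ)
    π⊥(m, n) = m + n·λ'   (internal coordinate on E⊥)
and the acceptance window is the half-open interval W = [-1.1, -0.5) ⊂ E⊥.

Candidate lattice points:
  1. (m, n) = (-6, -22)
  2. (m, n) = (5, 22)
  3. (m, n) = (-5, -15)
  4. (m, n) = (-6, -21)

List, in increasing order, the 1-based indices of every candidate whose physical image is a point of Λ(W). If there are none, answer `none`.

λ' = (4−√20)/2 ≈ -0.23607.
[1] lift (-6,-22): star map gives -0.80650; window check -1.1 ≤ -0.80650 < -0.5 is true → IN Λ
[2] lift (5,22): star map gives -0.19350; window check -1.1 ≤ -0.19350 < -0.5 is false → out
[3] lift (-5,-15): star map gives -1.45898; window check -1.1 ≤ -1.45898 < -0.5 is false → out
[4] lift (-6,-21): star map gives -1.04257; window check -1.1 ≤ -1.04257 < -0.5 is true → IN Λ

1, 4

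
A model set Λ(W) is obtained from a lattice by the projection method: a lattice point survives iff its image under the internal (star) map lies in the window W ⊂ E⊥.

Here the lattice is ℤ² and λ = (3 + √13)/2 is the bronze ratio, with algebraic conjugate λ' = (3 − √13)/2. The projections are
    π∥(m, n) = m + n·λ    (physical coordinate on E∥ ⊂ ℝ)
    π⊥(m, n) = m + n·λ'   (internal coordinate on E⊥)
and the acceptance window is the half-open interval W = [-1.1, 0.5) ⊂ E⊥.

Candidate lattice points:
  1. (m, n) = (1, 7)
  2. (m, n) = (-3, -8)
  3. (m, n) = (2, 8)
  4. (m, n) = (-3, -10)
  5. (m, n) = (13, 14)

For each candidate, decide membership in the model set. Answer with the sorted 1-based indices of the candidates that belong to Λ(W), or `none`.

Numerically λ ≈ 3.302776 and λ' = −1/λ ≈ -0.302776.
#1 (1,7): internal coord 1 + (7)·λ' = -1.119429; -1.119429 ∉ [-1.1, 0.5) → out
#2 (-3,-8): internal coord -3 + (-8)·λ' = -0.577795; -0.577795 ∈ [-1.1, 0.5) → IN Λ
#3 (2,8): internal coord 2 + (8)·λ' = -0.422205; -0.422205 ∈ [-1.1, 0.5) → IN Λ
#4 (-3,-10): internal coord -3 + (-10)·λ' = +0.027756; +0.027756 ∈ [-1.1, 0.5) → IN Λ
#5 (13,14): internal coord 13 + (14)·λ' = +8.761141; +8.761141 ∉ [-1.1, 0.5) → out

2, 3, 4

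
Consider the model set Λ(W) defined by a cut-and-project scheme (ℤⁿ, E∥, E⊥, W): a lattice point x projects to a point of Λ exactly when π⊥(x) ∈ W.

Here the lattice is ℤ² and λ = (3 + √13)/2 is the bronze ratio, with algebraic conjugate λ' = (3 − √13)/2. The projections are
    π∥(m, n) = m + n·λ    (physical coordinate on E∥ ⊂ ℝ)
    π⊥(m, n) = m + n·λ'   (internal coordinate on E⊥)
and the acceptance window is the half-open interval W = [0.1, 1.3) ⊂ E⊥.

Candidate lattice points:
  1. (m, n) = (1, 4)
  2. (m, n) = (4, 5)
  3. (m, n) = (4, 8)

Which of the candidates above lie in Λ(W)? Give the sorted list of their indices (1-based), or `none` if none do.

Compute λ' = (3−√13)/2 = -0.302776, so π⊥(m,n) = m -0.302776·n.
[1] lift (1,4): star map gives -0.211103; window check 0.1 ≤ -0.211103 < 1.3 is false → out
[2] lift (4,5): star map gives 2.486122; window check 0.1 ≤ 2.486122 < 1.3 is false → out
[3] lift (4,8): star map gives 1.577795; window check 0.1 ≤ 1.577795 < 1.3 is false → out

none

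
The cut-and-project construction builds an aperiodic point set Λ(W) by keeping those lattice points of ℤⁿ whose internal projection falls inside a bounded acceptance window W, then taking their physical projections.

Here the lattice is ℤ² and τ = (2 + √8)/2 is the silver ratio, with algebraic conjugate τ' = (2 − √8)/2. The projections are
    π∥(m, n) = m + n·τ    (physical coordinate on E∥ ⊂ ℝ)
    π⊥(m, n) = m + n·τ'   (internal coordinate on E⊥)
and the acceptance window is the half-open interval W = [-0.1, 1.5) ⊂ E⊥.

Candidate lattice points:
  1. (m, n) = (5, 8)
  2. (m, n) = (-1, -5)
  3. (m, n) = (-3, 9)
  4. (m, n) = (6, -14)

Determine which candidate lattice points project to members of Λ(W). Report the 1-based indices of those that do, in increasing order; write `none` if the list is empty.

2

Numerically τ ≈ 2.4142 and τ' = −1/τ ≈ -0.4142.
#1 (5,8): internal coord 5 + (8)·τ' = +1.6863; +1.6863 ∉ [-0.1, 1.5) → out
#2 (-1,-5): internal coord -1 + (-5)·τ' = +1.0711; +1.0711 ∈ [-0.1, 1.5) → IN Λ
#3 (-3,9): internal coord -3 + (9)·τ' = -6.7279; -6.7279 ∉ [-0.1, 1.5) → out
#4 (6,-14): internal coord 6 + (-14)·τ' = +11.7990; +11.7990 ∉ [-0.1, 1.5) → out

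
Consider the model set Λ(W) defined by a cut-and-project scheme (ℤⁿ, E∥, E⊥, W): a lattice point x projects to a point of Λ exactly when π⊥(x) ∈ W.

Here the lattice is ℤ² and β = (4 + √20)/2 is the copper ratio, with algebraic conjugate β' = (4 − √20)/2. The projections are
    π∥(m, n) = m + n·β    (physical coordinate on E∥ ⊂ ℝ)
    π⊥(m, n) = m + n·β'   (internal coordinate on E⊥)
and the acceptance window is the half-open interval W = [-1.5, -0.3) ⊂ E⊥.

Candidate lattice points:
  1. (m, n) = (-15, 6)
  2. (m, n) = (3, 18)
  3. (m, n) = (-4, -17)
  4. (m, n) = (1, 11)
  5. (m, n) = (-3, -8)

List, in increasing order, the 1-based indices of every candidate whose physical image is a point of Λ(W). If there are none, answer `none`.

Numerically β ≈ 4.236068 and β' = −1/β ≈ -0.236068.
candidate 1: (m,n)=(-15,6) → π∥ = -15+6·β ≈ 10.416408, π⊥ = -15+6·β' ≈ -16.416408 ∉ [-1.5, -0.3) ⇒ out
candidate 2: (m,n)=(3,18) → π∥ = 3+18·β ≈ 79.249224, π⊥ = 3+18·β' ≈ -1.249224 ∈ [-1.5, -0.3) ⇒ IN Λ
candidate 3: (m,n)=(-4,-17) → π∥ = -4-17·β ≈ -76.013156, π⊥ = -4-17·β' ≈ 0.013156 ∉ [-1.5, -0.3) ⇒ out
candidate 4: (m,n)=(1,11) → π∥ = 1+11·β ≈ 47.596748, π⊥ = 1+11·β' ≈ -1.596748 ∉ [-1.5, -0.3) ⇒ out
candidate 5: (m,n)=(-3,-8) → π∥ = -3-8·β ≈ -36.888544, π⊥ = -3-8·β' ≈ -1.111456 ∈ [-1.5, -0.3) ⇒ IN Λ

2, 5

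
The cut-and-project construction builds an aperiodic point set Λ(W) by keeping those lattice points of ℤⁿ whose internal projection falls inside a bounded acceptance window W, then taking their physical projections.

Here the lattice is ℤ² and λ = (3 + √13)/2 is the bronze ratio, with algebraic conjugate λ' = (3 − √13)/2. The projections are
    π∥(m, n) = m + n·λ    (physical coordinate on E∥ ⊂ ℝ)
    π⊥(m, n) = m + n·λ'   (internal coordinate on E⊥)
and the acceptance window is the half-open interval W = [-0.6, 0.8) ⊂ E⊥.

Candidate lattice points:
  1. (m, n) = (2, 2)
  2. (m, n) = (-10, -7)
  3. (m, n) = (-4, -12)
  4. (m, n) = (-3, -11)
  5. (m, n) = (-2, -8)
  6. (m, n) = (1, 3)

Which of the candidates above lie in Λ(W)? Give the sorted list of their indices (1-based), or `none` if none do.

3, 4, 5, 6

λ' = (3−√13)/2 ≈ -0.30278.
candidate 1: (m,n)=(2,2) → π∥ = 2+2·λ ≈ 8.60555, π⊥ = 2+2·λ' ≈ 1.39445 ∉ [-0.6, 0.8) ⇒ out
candidate 2: (m,n)=(-10,-7) → π∥ = -10-7·λ ≈ -33.11943, π⊥ = -10-7·λ' ≈ -7.88057 ∉ [-0.6, 0.8) ⇒ out
candidate 3: (m,n)=(-4,-12) → π∥ = -4-12·λ ≈ -43.63331, π⊥ = -4-12·λ' ≈ -0.36669 ∈ [-0.6, 0.8) ⇒ IN Λ
candidate 4: (m,n)=(-3,-11) → π∥ = -3-11·λ ≈ -39.33053, π⊥ = -3-11·λ' ≈ 0.33053 ∈ [-0.6, 0.8) ⇒ IN Λ
candidate 5: (m,n)=(-2,-8) → π∥ = -2-8·λ ≈ -28.42221, π⊥ = -2-8·λ' ≈ 0.42221 ∈ [-0.6, 0.8) ⇒ IN Λ
candidate 6: (m,n)=(1,3) → π∥ = 1+3·λ ≈ 10.90833, π⊥ = 1+3·λ' ≈ 0.09167 ∈ [-0.6, 0.8) ⇒ IN Λ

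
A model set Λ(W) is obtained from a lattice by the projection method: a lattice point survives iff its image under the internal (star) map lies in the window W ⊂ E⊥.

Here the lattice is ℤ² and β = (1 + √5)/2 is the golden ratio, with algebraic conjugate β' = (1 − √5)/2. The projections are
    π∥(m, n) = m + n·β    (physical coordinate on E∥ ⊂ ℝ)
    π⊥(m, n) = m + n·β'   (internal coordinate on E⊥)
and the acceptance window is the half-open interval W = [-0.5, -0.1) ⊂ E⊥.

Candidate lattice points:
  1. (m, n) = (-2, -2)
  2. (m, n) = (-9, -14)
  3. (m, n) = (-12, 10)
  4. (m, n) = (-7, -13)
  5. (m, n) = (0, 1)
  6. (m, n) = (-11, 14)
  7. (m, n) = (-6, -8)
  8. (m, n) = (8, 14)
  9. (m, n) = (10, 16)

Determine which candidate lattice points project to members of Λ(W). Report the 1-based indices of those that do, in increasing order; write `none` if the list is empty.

Compute β' = (1−√5)/2 = -0.618034, so π⊥(m,n) = m -0.618034·n.
#1 (-2,-2): internal coord -2 + (-2)·β' = -0.763932; -0.763932 ∉ [-0.5, -0.1) → out
#2 (-9,-14): internal coord -9 + (-14)·β' = -0.347524; -0.347524 ∈ [-0.5, -0.1) → IN Λ
#3 (-12,10): internal coord -12 + (10)·β' = -18.180340; -18.180340 ∉ [-0.5, -0.1) → out
#4 (-7,-13): internal coord -7 + (-13)·β' = +1.034442; +1.034442 ∉ [-0.5, -0.1) → out
#5 (0,1): internal coord 0 + (1)·β' = -0.618034; -0.618034 ∉ [-0.5, -0.1) → out
#6 (-11,14): internal coord -11 + (14)·β' = -19.652476; -19.652476 ∉ [-0.5, -0.1) → out
#7 (-6,-8): internal coord -6 + (-8)·β' = -1.055728; -1.055728 ∉ [-0.5, -0.1) → out
#8 (8,14): internal coord 8 + (14)·β' = -0.652476; -0.652476 ∉ [-0.5, -0.1) → out
#9 (10,16): internal coord 10 + (16)·β' = +0.111456; +0.111456 ∉ [-0.5, -0.1) → out

2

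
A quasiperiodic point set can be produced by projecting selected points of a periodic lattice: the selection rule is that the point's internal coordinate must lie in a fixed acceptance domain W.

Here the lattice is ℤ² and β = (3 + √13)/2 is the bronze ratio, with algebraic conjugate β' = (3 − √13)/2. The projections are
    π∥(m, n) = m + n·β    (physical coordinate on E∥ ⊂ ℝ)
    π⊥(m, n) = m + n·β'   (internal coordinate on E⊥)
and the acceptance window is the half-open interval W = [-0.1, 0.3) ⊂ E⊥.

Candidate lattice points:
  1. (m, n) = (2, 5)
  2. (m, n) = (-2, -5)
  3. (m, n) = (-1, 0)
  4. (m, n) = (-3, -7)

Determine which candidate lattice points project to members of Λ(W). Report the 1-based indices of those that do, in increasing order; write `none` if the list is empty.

none

β' = (3−√13)/2 ≈ -0.30278.
[1] lift (2,5): star map gives 0.48612; window check -0.1 ≤ 0.48612 < 0.3 is false → out
[2] lift (-2,-5): star map gives -0.48612; window check -0.1 ≤ -0.48612 < 0.3 is false → out
[3] lift (-1,0): star map gives -1.00000; window check -0.1 ≤ -1.00000 < 0.3 is false → out
[4] lift (-3,-7): star map gives -0.88057; window check -0.1 ≤ -0.88057 < 0.3 is false → out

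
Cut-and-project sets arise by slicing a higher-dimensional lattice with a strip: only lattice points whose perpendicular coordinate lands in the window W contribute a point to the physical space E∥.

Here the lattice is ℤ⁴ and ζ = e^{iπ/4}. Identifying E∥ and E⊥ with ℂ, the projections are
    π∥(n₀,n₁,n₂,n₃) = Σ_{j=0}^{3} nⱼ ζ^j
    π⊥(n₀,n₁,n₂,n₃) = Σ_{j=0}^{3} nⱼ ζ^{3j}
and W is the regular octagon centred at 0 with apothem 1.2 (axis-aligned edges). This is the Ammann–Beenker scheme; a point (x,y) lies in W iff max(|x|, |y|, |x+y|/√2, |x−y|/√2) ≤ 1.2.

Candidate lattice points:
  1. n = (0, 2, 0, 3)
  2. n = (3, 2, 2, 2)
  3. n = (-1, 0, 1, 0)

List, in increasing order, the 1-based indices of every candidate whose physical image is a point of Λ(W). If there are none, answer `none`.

none

With ζ = e^{iπ/4} the internal vectors are ζ^0,ζ^3,ζ^6,ζ^9.
#1 (0, 2, 0, 3): internal (0.707107, 3.535534); octagon support 3.535534 vs apothem 1.2 → ∉ W
#2 (3, 2, 2, 2): internal (3.000000, 0.828427); octagon support 3.000000 vs apothem 1.2 → ∉ W
#3 (-1, 0, 1, 0): internal (-1.000000, -1.000000); octagon support 1.414214 vs apothem 1.2 → ∉ W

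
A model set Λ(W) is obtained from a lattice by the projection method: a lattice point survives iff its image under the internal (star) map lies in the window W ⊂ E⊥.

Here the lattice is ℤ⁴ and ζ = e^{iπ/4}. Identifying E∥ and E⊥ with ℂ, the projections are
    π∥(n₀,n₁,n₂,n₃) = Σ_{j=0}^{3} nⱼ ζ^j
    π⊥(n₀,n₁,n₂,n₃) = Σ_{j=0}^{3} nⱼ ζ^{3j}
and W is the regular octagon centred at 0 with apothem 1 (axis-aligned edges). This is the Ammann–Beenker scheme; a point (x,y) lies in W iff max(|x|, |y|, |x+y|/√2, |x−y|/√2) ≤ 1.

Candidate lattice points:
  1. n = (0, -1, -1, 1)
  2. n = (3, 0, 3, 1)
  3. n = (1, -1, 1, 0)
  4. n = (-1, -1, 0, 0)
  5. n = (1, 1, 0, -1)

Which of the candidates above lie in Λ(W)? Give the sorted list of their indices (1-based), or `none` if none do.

4, 5

With ζ = e^{iπ/4} the internal vectors are ζ^0,ζ^3,ζ^6,ζ^9.
#1 (0, -1, -1, 1): internal (1.414214, 1.000000); octagon support 1.707107 vs apothem 1 → ∉ W
#2 (3, 0, 3, 1): internal (3.707107, -2.292893); octagon support 4.242641 vs apothem 1 → ∉ W
#3 (1, -1, 1, 0): internal (1.707107, -1.707107); octagon support 2.414214 vs apothem 1 → ∉ W
#4 (-1, -1, 0, 0): internal (-0.292893, -0.707107); octagon support 0.707107 vs apothem 1 → ∈ W
#5 (1, 1, 0, -1): internal (-0.414214, 0.000000); octagon support 0.414214 vs apothem 1 → ∈ W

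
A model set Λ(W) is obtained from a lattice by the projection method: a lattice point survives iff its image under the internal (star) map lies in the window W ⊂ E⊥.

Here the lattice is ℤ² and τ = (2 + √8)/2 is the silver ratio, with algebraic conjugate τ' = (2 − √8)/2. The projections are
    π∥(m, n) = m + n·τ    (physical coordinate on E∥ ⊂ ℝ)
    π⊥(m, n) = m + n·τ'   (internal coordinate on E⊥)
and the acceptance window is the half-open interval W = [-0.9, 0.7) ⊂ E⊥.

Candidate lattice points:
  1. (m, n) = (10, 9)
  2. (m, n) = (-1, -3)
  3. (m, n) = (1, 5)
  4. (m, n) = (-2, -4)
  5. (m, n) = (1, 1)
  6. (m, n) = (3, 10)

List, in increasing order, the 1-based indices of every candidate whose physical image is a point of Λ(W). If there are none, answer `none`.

Compute τ' = (2−√8)/2 = -0.41421, so π⊥(m,n) = m -0.41421·n.
#1 (10,9): internal coord 10 + (9)·τ' = +6.27208; +6.27208 ∉ [-0.9, 0.7) → out
#2 (-1,-3): internal coord -1 + (-3)·τ' = +0.24264; +0.24264 ∈ [-0.9, 0.7) → IN Λ
#3 (1,5): internal coord 1 + (5)·τ' = -1.07107; -1.07107 ∉ [-0.9, 0.7) → out
#4 (-2,-4): internal coord -2 + (-4)·τ' = -0.34315; -0.34315 ∈ [-0.9, 0.7) → IN Λ
#5 (1,1): internal coord 1 + (1)·τ' = +0.58579; +0.58579 ∈ [-0.9, 0.7) → IN Λ
#6 (3,10): internal coord 3 + (10)·τ' = -1.14214; -1.14214 ∉ [-0.9, 0.7) → out

2, 4, 5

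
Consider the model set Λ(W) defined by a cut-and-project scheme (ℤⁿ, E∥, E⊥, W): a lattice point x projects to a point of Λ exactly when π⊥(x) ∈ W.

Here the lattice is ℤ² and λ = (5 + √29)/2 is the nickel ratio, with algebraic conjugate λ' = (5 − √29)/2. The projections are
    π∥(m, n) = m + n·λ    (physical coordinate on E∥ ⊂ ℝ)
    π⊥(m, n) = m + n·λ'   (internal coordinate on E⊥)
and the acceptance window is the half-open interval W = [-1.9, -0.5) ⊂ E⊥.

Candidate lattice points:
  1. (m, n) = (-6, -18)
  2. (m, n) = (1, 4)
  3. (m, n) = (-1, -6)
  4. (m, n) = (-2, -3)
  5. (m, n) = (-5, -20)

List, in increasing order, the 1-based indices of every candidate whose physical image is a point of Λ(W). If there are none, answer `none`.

Numerically λ ≈ 5.19258 and λ' = −1/λ ≈ -0.19258.
[1] lift (-6,-18): star map gives -2.53352; window check -1.9 ≤ -2.53352 < -0.5 is false → out
[2] lift (1,4): star map gives 0.22967; window check -1.9 ≤ 0.22967 < -0.5 is false → out
[3] lift (-1,-6): star map gives 0.15549; window check -1.9 ≤ 0.15549 < -0.5 is false → out
[4] lift (-2,-3): star map gives -1.42225; window check -1.9 ≤ -1.42225 < -0.5 is true → IN Λ
[5] lift (-5,-20): star map gives -1.14835; window check -1.9 ≤ -1.14835 < -0.5 is true → IN Λ

4, 5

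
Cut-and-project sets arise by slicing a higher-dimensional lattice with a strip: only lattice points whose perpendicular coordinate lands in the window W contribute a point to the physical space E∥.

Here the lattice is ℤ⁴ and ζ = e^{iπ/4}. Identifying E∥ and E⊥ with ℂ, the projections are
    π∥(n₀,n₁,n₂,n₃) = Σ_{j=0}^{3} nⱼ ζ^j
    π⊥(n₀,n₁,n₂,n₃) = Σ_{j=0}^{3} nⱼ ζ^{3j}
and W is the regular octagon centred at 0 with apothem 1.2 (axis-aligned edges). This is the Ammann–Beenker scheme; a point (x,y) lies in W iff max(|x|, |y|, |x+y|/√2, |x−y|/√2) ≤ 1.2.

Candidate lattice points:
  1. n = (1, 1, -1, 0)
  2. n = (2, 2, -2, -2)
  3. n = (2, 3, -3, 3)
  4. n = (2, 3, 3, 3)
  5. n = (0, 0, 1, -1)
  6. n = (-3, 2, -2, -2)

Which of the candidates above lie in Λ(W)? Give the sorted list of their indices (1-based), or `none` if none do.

none

Internal map: ζ^{3j} for j=0..3 gives (1,0), (−√2/2,√2/2), (0,−1), (√2/2,√2/2).
candidate 1: n = (1, 1, -1, 0) → π⊥ ≈ (+0.292893, +1.707107); max(|x|,|y|,|x±y|/√2) = 1.707107 > 1.2 ⇒ ∉ W
candidate 2: n = (2, 2, -2, -2) → π⊥ ≈ (-0.828427, +2.000000); max(|x|,|y|,|x±y|/√2) = 2.000000 > 1.2 ⇒ ∉ W
candidate 3: n = (2, 3, -3, 3) → π⊥ ≈ (+2.000000, +7.242641); max(|x|,|y|,|x±y|/√2) = 7.242641 > 1.2 ⇒ ∉ W
candidate 4: n = (2, 3, 3, 3) → π⊥ ≈ (+2.000000, +1.242641); max(|x|,|y|,|x±y|/√2) = 2.292893 > 1.2 ⇒ ∉ W
candidate 5: n = (0, 0, 1, -1) → π⊥ ≈ (-0.707107, -1.707107); max(|x|,|y|,|x±y|/√2) = 1.707107 > 1.2 ⇒ ∉ W
candidate 6: n = (-3, 2, -2, -2) → π⊥ ≈ (-5.828427, +2.000000); max(|x|,|y|,|x±y|/√2) = 5.828427 > 1.2 ⇒ ∉ W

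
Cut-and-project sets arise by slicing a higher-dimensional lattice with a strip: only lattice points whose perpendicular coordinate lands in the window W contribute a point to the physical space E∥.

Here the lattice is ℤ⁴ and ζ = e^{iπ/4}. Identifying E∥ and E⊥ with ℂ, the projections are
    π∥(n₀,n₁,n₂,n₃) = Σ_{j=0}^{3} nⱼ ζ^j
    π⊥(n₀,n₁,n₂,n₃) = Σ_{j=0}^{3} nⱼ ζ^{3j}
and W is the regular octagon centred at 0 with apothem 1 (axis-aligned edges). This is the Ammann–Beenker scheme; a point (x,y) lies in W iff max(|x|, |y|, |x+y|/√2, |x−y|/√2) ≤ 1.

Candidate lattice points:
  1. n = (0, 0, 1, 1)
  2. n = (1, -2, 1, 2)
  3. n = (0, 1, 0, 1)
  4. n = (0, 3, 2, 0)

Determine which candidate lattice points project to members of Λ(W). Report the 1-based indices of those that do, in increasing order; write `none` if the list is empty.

1

With ζ = e^{iπ/4} the internal vectors are ζ^0,ζ^3,ζ^6,ζ^9.
#1 (0, 0, 1, 1): internal (0.70711, -0.29289); octagon support 0.70711 vs apothem 1 → ∈ W
#2 (1, -2, 1, 2): internal (3.82843, -1.00000); octagon support 3.82843 vs apothem 1 → ∉ W
#3 (0, 1, 0, 1): internal (0.00000, 1.41421); octagon support 1.41421 vs apothem 1 → ∉ W
#4 (0, 3, 2, 0): internal (-2.12132, 0.12132); octagon support 2.12132 vs apothem 1 → ∉ W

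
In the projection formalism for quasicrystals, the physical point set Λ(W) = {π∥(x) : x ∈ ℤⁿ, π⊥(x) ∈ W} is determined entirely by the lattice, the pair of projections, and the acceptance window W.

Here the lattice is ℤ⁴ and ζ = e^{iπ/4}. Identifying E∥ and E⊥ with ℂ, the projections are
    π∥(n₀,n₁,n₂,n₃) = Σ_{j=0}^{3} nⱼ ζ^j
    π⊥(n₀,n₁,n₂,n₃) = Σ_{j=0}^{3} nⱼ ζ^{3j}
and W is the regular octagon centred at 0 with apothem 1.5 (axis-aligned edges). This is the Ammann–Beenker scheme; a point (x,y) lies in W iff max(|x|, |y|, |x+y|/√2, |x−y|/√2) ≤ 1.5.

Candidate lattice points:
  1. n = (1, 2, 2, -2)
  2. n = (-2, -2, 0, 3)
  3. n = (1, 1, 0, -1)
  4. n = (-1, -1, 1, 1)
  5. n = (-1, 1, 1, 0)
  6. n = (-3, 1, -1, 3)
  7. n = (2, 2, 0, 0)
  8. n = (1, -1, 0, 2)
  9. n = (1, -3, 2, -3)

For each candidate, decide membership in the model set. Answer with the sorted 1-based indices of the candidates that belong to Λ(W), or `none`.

3, 4, 7

π⊥(n) = n₀ + n₁ζ³ + n₂ζ⁶ + n₃ζ⁹ where ζ = e^{iπ/4}.
candidate 1: n = (1, 2, 2, -2) → π⊥ ≈ (-1.82843, -2.00000); max(|x|,|y|,|x±y|/√2) = 2.70711 > 1.5 ⇒ ∉ W
candidate 2: n = (-2, -2, 0, 3) → π⊥ ≈ (+1.53553, +0.70711); max(|x|,|y|,|x±y|/√2) = 1.58579 > 1.5 ⇒ ∉ W
candidate 3: n = (1, 1, 0, -1) → π⊥ ≈ (-0.41421, +0.00000); max(|x|,|y|,|x±y|/√2) = 0.41421 ≤ 1.5 ⇒ ∈ W
candidate 4: n = (-1, -1, 1, 1) → π⊥ ≈ (+0.41421, -1.00000); max(|x|,|y|,|x±y|/√2) = 1.00000 ≤ 1.5 ⇒ ∈ W
candidate 5: n = (-1, 1, 1, 0) → π⊥ ≈ (-1.70711, -0.29289); max(|x|,|y|,|x±y|/√2) = 1.70711 > 1.5 ⇒ ∉ W
candidate 6: n = (-3, 1, -1, 3) → π⊥ ≈ (-1.58579, +3.82843); max(|x|,|y|,|x±y|/√2) = 3.82843 > 1.5 ⇒ ∉ W
candidate 7: n = (2, 2, 0, 0) → π⊥ ≈ (+0.58579, +1.41421); max(|x|,|y|,|x±y|/√2) = 1.41421 ≤ 1.5 ⇒ ∈ W
candidate 8: n = (1, -1, 0, 2) → π⊥ ≈ (+3.12132, +0.70711); max(|x|,|y|,|x±y|/√2) = 3.12132 > 1.5 ⇒ ∉ W
candidate 9: n = (1, -3, 2, -3) → π⊥ ≈ (+1.00000, -6.24264); max(|x|,|y|,|x±y|/√2) = 6.24264 > 1.5 ⇒ ∉ W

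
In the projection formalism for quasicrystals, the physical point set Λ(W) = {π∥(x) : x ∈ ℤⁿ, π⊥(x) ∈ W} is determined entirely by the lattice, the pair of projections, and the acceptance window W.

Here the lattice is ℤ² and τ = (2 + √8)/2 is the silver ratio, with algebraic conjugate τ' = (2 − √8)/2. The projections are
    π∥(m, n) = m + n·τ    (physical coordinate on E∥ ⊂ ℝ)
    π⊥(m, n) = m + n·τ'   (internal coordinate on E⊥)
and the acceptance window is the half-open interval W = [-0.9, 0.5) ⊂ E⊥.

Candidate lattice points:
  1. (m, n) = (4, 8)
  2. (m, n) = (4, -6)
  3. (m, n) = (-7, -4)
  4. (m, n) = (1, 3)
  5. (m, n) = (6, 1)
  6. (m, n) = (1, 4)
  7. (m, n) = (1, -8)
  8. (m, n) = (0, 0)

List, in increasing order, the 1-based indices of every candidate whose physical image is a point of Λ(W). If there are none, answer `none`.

4, 6, 8

τ' = (2−√8)/2 ≈ -0.41421.
candidate 1: (m,n)=(4,8) → π∥ = 4+8·τ ≈ 23.31371, π⊥ = 4+8·τ' ≈ 0.68629 ∉ [-0.9, 0.5) ⇒ out
candidate 2: (m,n)=(4,-6) → π∥ = 4-6·τ ≈ -10.48528, π⊥ = 4-6·τ' ≈ 6.48528 ∉ [-0.9, 0.5) ⇒ out
candidate 3: (m,n)=(-7,-4) → π∥ = -7-4·τ ≈ -16.65685, π⊥ = -7-4·τ' ≈ -5.34315 ∉ [-0.9, 0.5) ⇒ out
candidate 4: (m,n)=(1,3) → π∥ = 1+3·τ ≈ 8.24264, π⊥ = 1+3·τ' ≈ -0.24264 ∈ [-0.9, 0.5) ⇒ IN Λ
candidate 5: (m,n)=(6,1) → π∥ = 6+1·τ ≈ 8.41421, π⊥ = 6+1·τ' ≈ 5.58579 ∉ [-0.9, 0.5) ⇒ out
candidate 6: (m,n)=(1,4) → π∥ = 1+4·τ ≈ 10.65685, π⊥ = 1+4·τ' ≈ -0.65685 ∈ [-0.9, 0.5) ⇒ IN Λ
candidate 7: (m,n)=(1,-8) → π∥ = 1-8·τ ≈ -18.31371, π⊥ = 1-8·τ' ≈ 4.31371 ∉ [-0.9, 0.5) ⇒ out
candidate 8: (m,n)=(0,0) → π∥ = 0+0·τ ≈ 0.00000, π⊥ = 0+0·τ' ≈ 0.00000 ∈ [-0.9, 0.5) ⇒ IN Λ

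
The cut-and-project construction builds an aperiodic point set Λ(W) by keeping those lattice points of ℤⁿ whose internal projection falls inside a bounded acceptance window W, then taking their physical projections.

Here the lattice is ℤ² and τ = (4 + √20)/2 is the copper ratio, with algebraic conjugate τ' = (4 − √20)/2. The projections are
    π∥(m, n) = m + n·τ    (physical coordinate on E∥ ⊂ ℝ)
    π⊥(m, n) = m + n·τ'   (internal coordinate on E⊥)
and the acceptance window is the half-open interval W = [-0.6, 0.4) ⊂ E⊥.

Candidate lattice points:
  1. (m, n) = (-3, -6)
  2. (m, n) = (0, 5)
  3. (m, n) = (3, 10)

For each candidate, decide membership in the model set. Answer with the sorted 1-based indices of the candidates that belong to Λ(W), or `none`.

none

Compute τ' = (4−√20)/2 = -0.236068, so π⊥(m,n) = m -0.236068·n.
#1 (-3,-6): internal coord -3 + (-6)·τ' = -1.583592; -1.583592 ∉ [-0.6, 0.4) → out
#2 (0,5): internal coord 0 + (5)·τ' = -1.180340; -1.180340 ∉ [-0.6, 0.4) → out
#3 (3,10): internal coord 3 + (10)·τ' = +0.639320; +0.639320 ∉ [-0.6, 0.4) → out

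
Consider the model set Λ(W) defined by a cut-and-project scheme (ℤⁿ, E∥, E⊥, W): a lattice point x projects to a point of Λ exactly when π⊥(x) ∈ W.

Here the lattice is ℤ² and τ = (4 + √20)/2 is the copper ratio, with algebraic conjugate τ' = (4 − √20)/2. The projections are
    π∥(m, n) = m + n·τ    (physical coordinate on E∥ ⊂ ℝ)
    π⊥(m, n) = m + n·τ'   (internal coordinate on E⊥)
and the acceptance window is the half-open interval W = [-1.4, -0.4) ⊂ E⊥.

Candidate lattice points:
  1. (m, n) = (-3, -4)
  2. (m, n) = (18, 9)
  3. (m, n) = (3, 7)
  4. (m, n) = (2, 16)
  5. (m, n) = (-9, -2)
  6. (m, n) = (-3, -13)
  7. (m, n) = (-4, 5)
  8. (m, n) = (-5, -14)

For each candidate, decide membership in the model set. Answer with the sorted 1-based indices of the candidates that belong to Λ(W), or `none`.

τ' = (4−√20)/2 ≈ -0.236068.
[1] lift (-3,-4): star map gives -2.055728; window check -1.4 ≤ -2.055728 < -0.4 is false → out
[2] lift (18,9): star map gives 15.875388; window check -1.4 ≤ 15.875388 < -0.4 is false → out
[3] lift (3,7): star map gives 1.347524; window check -1.4 ≤ 1.347524 < -0.4 is false → out
[4] lift (2,16): star map gives -1.777088; window check -1.4 ≤ -1.777088 < -0.4 is false → out
[5] lift (-9,-2): star map gives -8.527864; window check -1.4 ≤ -8.527864 < -0.4 is false → out
[6] lift (-3,-13): star map gives 0.068884; window check -1.4 ≤ 0.068884 < -0.4 is false → out
[7] lift (-4,5): star map gives -5.180340; window check -1.4 ≤ -5.180340 < -0.4 is false → out
[8] lift (-5,-14): star map gives -1.695048; window check -1.4 ≤ -1.695048 < -0.4 is false → out

none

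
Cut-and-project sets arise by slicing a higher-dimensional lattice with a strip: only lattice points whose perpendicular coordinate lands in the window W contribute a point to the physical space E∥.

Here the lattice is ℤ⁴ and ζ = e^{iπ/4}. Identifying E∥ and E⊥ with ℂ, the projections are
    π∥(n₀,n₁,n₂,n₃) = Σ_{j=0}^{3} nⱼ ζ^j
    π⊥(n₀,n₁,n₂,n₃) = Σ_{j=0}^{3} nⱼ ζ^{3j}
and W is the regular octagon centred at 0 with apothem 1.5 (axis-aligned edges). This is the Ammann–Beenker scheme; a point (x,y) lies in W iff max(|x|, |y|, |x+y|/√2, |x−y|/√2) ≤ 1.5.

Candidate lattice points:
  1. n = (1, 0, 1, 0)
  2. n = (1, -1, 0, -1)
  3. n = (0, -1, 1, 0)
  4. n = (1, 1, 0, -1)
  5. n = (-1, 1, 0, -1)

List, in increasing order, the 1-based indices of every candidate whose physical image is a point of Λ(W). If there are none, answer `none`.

With ζ = e^{iπ/4} the internal vectors are ζ^0,ζ^3,ζ^6,ζ^9.
candidate 1: n = (1, 0, 1, 0) → π⊥ ≈ (+1.00000, -1.00000); max(|x|,|y|,|x±y|/√2) = 1.41421 ≤ 1.5 ⇒ ∈ W
candidate 2: n = (1, -1, 0, -1) → π⊥ ≈ (+1.00000, -1.41421); max(|x|,|y|,|x±y|/√2) = 1.70711 > 1.5 ⇒ ∉ W
candidate 3: n = (0, -1, 1, 0) → π⊥ ≈ (+0.70711, -1.70711); max(|x|,|y|,|x±y|/√2) = 1.70711 > 1.5 ⇒ ∉ W
candidate 4: n = (1, 1, 0, -1) → π⊥ ≈ (-0.41421, +0.00000); max(|x|,|y|,|x±y|/√2) = 0.41421 ≤ 1.5 ⇒ ∈ W
candidate 5: n = (-1, 1, 0, -1) → π⊥ ≈ (-2.41421, +0.00000); max(|x|,|y|,|x±y|/√2) = 2.41421 > 1.5 ⇒ ∉ W

1, 4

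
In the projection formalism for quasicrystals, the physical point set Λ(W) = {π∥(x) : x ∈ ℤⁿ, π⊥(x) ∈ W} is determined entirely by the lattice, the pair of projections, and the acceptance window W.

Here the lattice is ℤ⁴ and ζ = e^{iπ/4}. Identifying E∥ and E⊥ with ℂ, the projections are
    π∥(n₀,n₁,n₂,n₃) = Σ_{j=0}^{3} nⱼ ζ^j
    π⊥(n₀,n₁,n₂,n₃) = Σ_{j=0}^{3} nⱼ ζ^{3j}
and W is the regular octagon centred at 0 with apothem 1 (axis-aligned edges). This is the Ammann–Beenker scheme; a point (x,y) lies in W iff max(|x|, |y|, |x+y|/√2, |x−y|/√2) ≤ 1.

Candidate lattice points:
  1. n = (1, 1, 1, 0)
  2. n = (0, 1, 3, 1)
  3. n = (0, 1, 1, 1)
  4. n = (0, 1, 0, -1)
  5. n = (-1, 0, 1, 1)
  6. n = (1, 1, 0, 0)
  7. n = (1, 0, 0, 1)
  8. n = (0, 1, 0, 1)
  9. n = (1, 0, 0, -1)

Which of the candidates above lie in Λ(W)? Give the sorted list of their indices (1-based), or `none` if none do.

π⊥(n) = n₀ + n₁ζ³ + n₂ζ⁶ + n₃ζ⁹ where ζ = e^{iπ/4}.
#1 (1, 1, 1, 0): internal (0.2929, -0.2929); octagon support 0.4142 vs apothem 1 → ∈ W
#2 (0, 1, 3, 1): internal (0.0000, -1.5858); octagon support 1.5858 vs apothem 1 → ∉ W
#3 (0, 1, 1, 1): internal (0.0000, 0.4142); octagon support 0.4142 vs apothem 1 → ∈ W
#4 (0, 1, 0, -1): internal (-1.4142, 0.0000); octagon support 1.4142 vs apothem 1 → ∉ W
#5 (-1, 0, 1, 1): internal (-0.2929, -0.2929); octagon support 0.4142 vs apothem 1 → ∈ W
#6 (1, 1, 0, 0): internal (0.2929, 0.7071); octagon support 0.7071 vs apothem 1 → ∈ W
#7 (1, 0, 0, 1): internal (1.7071, 0.7071); octagon support 1.7071 vs apothem 1 → ∉ W
#8 (0, 1, 0, 1): internal (0.0000, 1.4142); octagon support 1.4142 vs apothem 1 → ∉ W
#9 (1, 0, 0, -1): internal (0.2929, -0.7071); octagon support 0.7071 vs apothem 1 → ∈ W

1, 3, 5, 6, 9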